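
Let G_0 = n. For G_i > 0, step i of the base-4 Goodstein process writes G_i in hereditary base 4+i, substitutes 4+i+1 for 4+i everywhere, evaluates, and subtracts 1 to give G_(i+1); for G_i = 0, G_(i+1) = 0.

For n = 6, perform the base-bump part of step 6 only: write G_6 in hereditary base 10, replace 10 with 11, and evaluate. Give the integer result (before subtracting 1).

3

i=0: 6 = 4 + 2 (b=4); 4→5: 5 + 2 = 7; 7−1 = 6
i=1: 6 = 5 + 1 (b=5); 5→6: 6 + 1 = 7; 7−1 = 6
i=2: 6 = 6 (b=6); 6→7: 7 = 7; 7−1 = 6
i=3: 6 = 6 (b=7); 7→8: 6 = 6; 6−1 = 5
i=4: 5 = 5 (b=8); 8→9: 5 = 5; 5−1 = 4
i=5: 4 = 4 (b=9); 9→10: 4 = 4; 4−1 = 3
i=6: 3 = 3 (b=10); 10→11: 3 = 3; 3−1 = 2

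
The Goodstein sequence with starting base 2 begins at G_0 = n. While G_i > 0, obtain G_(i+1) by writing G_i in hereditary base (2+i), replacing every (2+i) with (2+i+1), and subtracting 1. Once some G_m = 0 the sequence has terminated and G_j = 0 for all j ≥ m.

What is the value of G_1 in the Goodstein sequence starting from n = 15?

i=0: 15 = 2^(2 + 1) + 2^2 + 2 + 1 (b=2); 2→3: 3^(3 + 1) + 3^3 + 3 + 1 = 112; 112−1 = 111
i=1: 111 = 3^(3 + 1) + 3^3 + 3 (b=3); 3→4: 4^(4 + 1) + 4^4 + 4 = 1284; 1284−1 = 1283

111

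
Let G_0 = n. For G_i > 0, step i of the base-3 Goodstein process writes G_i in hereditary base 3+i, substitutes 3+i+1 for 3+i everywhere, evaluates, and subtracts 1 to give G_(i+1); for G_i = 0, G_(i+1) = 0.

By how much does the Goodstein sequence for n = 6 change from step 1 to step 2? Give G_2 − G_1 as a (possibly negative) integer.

0

6 —HB3→ 2·3 —bump→ 2·4 = 8 —(−1)→ 7
7 —HB4→ 4 + 3 —bump→ 5 + 3 = 8 —(−1)→ 7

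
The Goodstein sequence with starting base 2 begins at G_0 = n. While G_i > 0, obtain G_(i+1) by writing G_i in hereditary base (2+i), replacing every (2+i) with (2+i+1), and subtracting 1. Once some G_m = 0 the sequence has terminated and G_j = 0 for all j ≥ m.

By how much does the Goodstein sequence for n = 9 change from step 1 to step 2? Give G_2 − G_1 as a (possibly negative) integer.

942

[0] 9 ≡ 2^(2 + 1) + 1 (base 2). Lift 3: 82. −1: 81.
[1] 81 ≡ 3^(3 + 1) (base 3). Lift 4: 1024. −1: 1023.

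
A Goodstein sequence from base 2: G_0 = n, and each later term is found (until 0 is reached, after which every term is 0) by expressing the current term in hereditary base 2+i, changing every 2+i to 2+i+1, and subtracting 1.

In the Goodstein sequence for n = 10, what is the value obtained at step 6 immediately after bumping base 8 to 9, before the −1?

G_0=10  [base 2] 2^(2 + 1) + 2  →[2↦3]→  3^(3 + 1) + 3 = 84  −1 ⇒ G_1=83
G_1=83  [base 3] 3^(3 + 1) + 2  →[3↦4]→  4^(4 + 1) + 2 = 1026  −1 ⇒ G_2=1025
G_2=1025  [base 4] 4^(4 + 1) + 1  →[4↦5]→  5^(5 + 1) + 1 = 15626  −1 ⇒ G_3=15625
G_3=15625  [base 5] 5^(5 + 1)  →[5↦6]→  6^(6 + 1) = 279936  −1 ⇒ G_4=279935
G_4=279935  [base 6] 5·6^6 + 5·6^5 + 5·6^4 + 5·6^3 + 5·6^2 + 5·6 + 5  →[6↦7]→  5·7^7 + 5·7^5 + 5·7^4 + 5·7^3 + 5·7^2 + 5·7 + 5 = 4215755  −1 ⇒ G_5=4215754
G_5=4215754  [base 7] 5·7^7 + 5·7^5 + 5·7^4 + 5·7^3 + 5·7^2 + 5·7 + 4  →[7↦8]→  5·8^8 + 5·8^5 + 5·8^4 + 5·8^3 + 5·8^2 + 5·8 + 4 = 84073324  −1 ⇒ G_6=84073323
G_6=84073323  [base 8] 5·8^8 + 5·8^5 + 5·8^4 + 5·8^3 + 5·8^2 + 5·8 + 3  →[8↦9]→  5·9^9 + 5·9^5 + 5·9^4 + 5·9^3 + 5·9^2 + 5·9 + 3 = 1937434593  −1 ⇒ G_7=1937434592

1937434593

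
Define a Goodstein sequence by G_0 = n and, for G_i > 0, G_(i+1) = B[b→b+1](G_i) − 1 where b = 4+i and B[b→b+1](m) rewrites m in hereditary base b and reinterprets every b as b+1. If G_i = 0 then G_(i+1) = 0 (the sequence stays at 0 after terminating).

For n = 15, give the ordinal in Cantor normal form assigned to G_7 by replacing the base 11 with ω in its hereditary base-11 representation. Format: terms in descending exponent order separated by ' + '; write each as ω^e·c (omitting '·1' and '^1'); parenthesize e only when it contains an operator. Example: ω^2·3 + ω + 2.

ω·2 + 4

i=0: 15 = 3·4 + 3 (b=4); 4→5: 3·5 + 3 = 18; 18−1 = 17
i=1: 17 = 3·5 + 2 (b=5); 5→6: 3·6 + 2 = 20; 20−1 = 19
i=2: 19 = 3·6 + 1 (b=6); 6→7: 3·7 + 1 = 22; 22−1 = 21
i=3: 21 = 3·7 (b=7); 7→8: 3·8 = 24; 24−1 = 23
i=4: 23 = 2·8 + 7 (b=8); 8→9: 2·9 + 7 = 25; 25−1 = 24
i=5: 24 = 2·9 + 6 (b=9); 9→10: 2·10 + 6 = 26; 26−1 = 25
i=6: 25 = 2·10 + 5 (b=10); 10→11: 2·11 + 5 = 27; 27−1 = 26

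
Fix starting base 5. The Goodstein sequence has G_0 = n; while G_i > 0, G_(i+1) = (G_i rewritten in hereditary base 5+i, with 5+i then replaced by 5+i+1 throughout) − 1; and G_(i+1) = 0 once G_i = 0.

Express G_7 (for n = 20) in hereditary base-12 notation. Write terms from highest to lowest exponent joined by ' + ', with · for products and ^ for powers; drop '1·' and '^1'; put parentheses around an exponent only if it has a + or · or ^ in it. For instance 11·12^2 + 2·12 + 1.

2·12 + 11

G_0 = 20. HB_5(20) = 4·5. Bump = 24. G_1 = 23.
G_1 = 23. HB_6(23) = 3·6 + 5. Bump = 26. G_2 = 25.
G_2 = 25. HB_7(25) = 3·7 + 4. Bump = 28. G_3 = 27.
G_3 = 27. HB_8(27) = 3·8 + 3. Bump = 30. G_4 = 29.
G_4 = 29. HB_9(29) = 3·9 + 2. Bump = 32. G_5 = 31.
G_5 = 31. HB_10(31) = 3·10 + 1. Bump = 34. G_6 = 33.
G_6 = 33. HB_11(33) = 3·11. Bump = 36. G_7 = 35.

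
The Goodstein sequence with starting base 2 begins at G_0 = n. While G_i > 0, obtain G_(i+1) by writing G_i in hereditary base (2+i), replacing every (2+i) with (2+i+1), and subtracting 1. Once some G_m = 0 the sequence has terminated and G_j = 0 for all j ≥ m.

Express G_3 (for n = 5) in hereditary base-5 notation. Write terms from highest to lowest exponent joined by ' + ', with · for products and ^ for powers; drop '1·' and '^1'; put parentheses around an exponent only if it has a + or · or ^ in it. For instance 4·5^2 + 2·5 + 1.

step 0: 5 = 2^2 + 1; sub 3 for 2: 3^3 + 1; = 28; G_1 = 28−1 = 27
step 1: 27 = 3^3; sub 4 for 3: 4^4; = 256; G_2 = 256−1 = 255
step 2: 255 = 3·4^3 + 3·4^2 + 3·4 + 3; sub 5 for 4: 3·5^3 + 3·5^2 + 3·5 + 3; = 468; G_3 = 468−1 = 467
step 3: 467 = 3·5^3 + 3·5^2 + 3·5 + 2; sub 6 for 5: 3·6^3 + 3·6^2 + 3·6 + 2; = 776; G_4 = 776−1 = 775

3·5^3 + 3·5^2 + 3·5 + 2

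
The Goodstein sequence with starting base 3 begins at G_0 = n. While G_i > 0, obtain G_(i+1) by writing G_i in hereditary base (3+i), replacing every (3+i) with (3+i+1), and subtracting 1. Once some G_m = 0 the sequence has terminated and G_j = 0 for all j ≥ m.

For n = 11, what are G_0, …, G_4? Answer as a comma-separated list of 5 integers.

11, 17, 25, 35, 39

base 3: 11 = 3^2 + 2; at 4: 4^2 + 2 = 18; next = 17
base 4: 17 = 4^2 + 1; at 5: 5^2 + 1 = 26; next = 25
base 5: 25 = 5^2; at 6: 6^2 = 36; next = 35
base 6: 35 = 5·6 + 5; at 7: 5·7 + 5 = 40; next = 39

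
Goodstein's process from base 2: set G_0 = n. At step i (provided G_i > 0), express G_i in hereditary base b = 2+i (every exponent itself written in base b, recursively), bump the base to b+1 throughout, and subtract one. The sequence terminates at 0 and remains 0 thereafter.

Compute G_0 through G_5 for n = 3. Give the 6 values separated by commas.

3 —HB2→ 2 + 1 —bump→ 3 + 1 = 4 —(−1)→ 3
3 —HB3→ 3 —bump→ 4 = 4 —(−1)→ 3
3 —HB4→ 3 —bump→ 3 = 3 —(−1)→ 2
2 —HB5→ 2 —bump→ 2 = 2 —(−1)→ 1
1 —HB6→ 1 —bump→ 1 = 1 —(−1)→ 0

3, 3, 3, 2, 1, 0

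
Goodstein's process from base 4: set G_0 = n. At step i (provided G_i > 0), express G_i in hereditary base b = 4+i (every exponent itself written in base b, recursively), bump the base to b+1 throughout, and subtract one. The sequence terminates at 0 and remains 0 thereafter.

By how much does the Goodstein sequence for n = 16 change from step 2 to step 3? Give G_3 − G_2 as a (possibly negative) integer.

i=0: 16 = 4^2 (b=4); 4→5: 5^2 = 25; 25−1 = 24
i=1: 24 = 4·5 + 4 (b=5); 5→6: 4·6 + 4 = 28; 28−1 = 27
i=2: 27 = 4·6 + 3 (b=6); 6→7: 4·7 + 3 = 31; 31−1 = 30

3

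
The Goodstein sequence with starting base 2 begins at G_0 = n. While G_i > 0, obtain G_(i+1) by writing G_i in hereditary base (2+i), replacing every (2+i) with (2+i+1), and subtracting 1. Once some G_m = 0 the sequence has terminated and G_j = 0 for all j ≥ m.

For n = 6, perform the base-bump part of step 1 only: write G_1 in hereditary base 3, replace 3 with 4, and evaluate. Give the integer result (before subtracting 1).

258

[0] 6 ≡ 2^2 + 2 (base 2). Lift 3: 30. −1: 29.
[1] 29 ≡ 3^3 + 2 (base 3). Lift 4: 258. −1: 257.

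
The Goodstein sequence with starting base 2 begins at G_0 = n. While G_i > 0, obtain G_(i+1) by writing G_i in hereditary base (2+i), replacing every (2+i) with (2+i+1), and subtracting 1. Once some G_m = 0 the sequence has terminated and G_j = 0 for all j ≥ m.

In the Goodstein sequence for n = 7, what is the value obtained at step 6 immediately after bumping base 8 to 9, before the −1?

37665880

7 —HB2→ 2^2 + 2 + 1 —bump→ 3^3 + 3 + 1 = 31 —(−1)→ 30
30 —HB3→ 3^3 + 3 —bump→ 4^4 + 4 = 260 —(−1)→ 259
259 —HB4→ 4^4 + 3 —bump→ 5^5 + 3 = 3128 —(−1)→ 3127
3127 —HB5→ 5^5 + 2 —bump→ 6^6 + 2 = 46658 —(−1)→ 46657
46657 —HB6→ 6^6 + 1 —bump→ 7^7 + 1 = 823544 —(−1)→ 823543
823543 —HB7→ 7^7 —bump→ 8^8 = 16777216 —(−1)→ 16777215
16777215 —HB8→ 7·8^7 + 7·8^6 + 7·8^5 + 7·8^4 + 7·8^3 + 7·8^2 + 7·8 + 7 —bump→ 7·9^7 + 7·9^6 + 7·9^5 + 7·9^4 + 7·9^3 + 7·9^2 + 7·9 + 7 = 37665880 —(−1)→ 37665879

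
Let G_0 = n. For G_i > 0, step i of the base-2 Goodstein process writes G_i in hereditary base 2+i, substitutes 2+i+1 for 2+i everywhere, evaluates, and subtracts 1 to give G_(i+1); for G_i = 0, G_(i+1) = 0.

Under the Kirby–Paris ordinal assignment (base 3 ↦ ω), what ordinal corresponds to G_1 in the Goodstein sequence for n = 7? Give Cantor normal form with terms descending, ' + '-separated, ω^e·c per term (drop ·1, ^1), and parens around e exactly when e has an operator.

ω^ω + ω

G_0 = 7. HB_2(7) = 2^2 + 2 + 1. Bump = 31. G_1 = 30.
G_1 = 30. HB_3(30) = 3^3 + 3. Bump = 260. G_2 = 259.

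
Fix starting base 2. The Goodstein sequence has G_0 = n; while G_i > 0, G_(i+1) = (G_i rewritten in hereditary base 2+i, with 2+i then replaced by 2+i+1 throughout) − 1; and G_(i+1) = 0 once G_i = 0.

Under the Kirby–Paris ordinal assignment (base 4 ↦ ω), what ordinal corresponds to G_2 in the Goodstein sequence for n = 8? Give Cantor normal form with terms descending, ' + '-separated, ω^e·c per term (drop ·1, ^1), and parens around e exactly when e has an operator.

ω^ω·2 + ω^2·2 + ω·2 + 1

step 0: 8 = 2^(2 + 1); sub 3 for 2: 3^(3 + 1); = 81; G_1 = 81−1 = 80
step 1: 80 = 2·3^3 + 2·3^2 + 2·3 + 2; sub 4 for 3: 2·4^4 + 2·4^2 + 2·4 + 2; = 554; G_2 = 554−1 = 553
step 2: 553 = 2·4^4 + 2·4^2 + 2·4 + 1; sub 5 for 4: 2·5^5 + 2·5^2 + 2·5 + 1; = 6311; G_3 = 6311−1 = 6310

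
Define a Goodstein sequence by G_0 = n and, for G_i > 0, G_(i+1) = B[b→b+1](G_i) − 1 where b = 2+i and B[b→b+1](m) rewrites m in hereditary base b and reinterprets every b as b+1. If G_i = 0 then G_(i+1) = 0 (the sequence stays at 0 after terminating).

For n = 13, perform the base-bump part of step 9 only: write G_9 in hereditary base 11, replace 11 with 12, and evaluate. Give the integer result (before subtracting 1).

G_0 = 13. HB_2(13) = 2^(2 + 1) + 2^2 + 1. Bump = 109. G_1 = 108.
G_1 = 108. HB_3(108) = 3^(3 + 1) + 3^3. Bump = 1280. G_2 = 1279.
G_2 = 1279. HB_4(1279) = 4^(4 + 1) + 3·4^3 + 3·4^2 + 3·4 + 3. Bump = 16093. G_3 = 16092.
G_3 = 16092. HB_5(16092) = 5^(5 + 1) + 3·5^3 + 3·5^2 + 3·5 + 2. Bump = 280712. G_4 = 280711.
G_4 = 280711. HB_6(280711) = 6^(6 + 1) + 3·6^3 + 3·6^2 + 3·6 + 1. Bump = 5765999. G_5 = 5765998.
G_5 = 5765998. HB_7(5765998) = 7^(7 + 1) + 3·7^3 + 3·7^2 + 3·7. Bump = 134219480. G_6 = 134219479.
G_6 = 134219479. HB_8(134219479) = 8^(8 + 1) + 3·8^3 + 3·8^2 + 2·8 + 7. Bump = 3486786856. G_7 = 3486786855.
G_7 = 3486786855. HB_9(3486786855) = 9^(9 + 1) + 3·9^3 + 3·9^2 + 2·9 + 6. Bump = 100000003326. G_8 = 100000003325.
G_8 = 100000003325. HB_10(100000003325) = 10^(10 + 1) + 3·10^3 + 3·10^2 + 2·10 + 5. Bump = 3138428381104. G_9 = 3138428381103.

106993205384716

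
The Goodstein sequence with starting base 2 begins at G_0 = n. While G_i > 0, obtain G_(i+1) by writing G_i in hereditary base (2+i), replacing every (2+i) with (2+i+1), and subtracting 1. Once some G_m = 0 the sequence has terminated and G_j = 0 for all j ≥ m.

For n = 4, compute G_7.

step 0: 4 = 2^2; sub 3 for 2: 3^3; = 27; G_1 = 27−1 = 26
step 1: 26 = 2·3^2 + 2·3 + 2; sub 4 for 3: 2·4^2 + 2·4 + 2; = 42; G_2 = 42−1 = 41
step 2: 41 = 2·4^2 + 2·4 + 1; sub 5 for 4: 2·5^2 + 2·5 + 1; = 61; G_3 = 61−1 = 60
step 3: 60 = 2·5^2 + 2·5; sub 6 for 5: 2·6^2 + 2·6; = 84; G_4 = 84−1 = 83
step 4: 83 = 2·6^2 + 6 + 5; sub 7 for 6: 2·7^2 + 7 + 5; = 110; G_5 = 110−1 = 109
step 5: 109 = 2·7^2 + 7 + 4; sub 8 for 7: 2·8^2 + 8 + 4; = 140; G_6 = 140−1 = 139
step 6: 139 = 2·8^2 + 8 + 3; sub 9 for 8: 2·9^2 + 9 + 3; = 174; G_7 = 174−1 = 173

173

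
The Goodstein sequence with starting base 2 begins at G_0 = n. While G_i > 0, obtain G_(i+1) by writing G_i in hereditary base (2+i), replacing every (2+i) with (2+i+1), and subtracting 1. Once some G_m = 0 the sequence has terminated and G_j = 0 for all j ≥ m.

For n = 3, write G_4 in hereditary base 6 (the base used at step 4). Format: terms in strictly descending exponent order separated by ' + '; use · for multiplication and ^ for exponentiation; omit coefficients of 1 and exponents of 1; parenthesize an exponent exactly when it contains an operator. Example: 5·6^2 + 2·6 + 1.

G_0=3  [base 2] 2 + 1  →[2↦3]→  3 + 1 = 4  −1 ⇒ G_1=3
G_1=3  [base 3] 3  →[3↦4]→  4 = 4  −1 ⇒ G_2=3
G_2=3  [base 4] 3  →[4↦5]→  3 = 3  −1 ⇒ G_3=2
G_3=2  [base 5] 2  →[5↦6]→  2 = 2  −1 ⇒ G_4=1
G_4=1  [base 6] 1  →[6↦7]→  1 = 1  −1 ⇒ G_5=0

1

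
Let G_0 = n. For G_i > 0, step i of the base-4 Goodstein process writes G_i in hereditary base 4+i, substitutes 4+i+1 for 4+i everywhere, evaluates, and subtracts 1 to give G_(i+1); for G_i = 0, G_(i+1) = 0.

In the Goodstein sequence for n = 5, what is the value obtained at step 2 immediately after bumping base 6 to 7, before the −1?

base 4: 5 = 4 + 1; at 5: 5 + 1 = 6; next = 5
base 5: 5 = 5; at 6: 6 = 6; next = 5
base 6: 5 = 5; at 7: 5 = 5; next = 4

5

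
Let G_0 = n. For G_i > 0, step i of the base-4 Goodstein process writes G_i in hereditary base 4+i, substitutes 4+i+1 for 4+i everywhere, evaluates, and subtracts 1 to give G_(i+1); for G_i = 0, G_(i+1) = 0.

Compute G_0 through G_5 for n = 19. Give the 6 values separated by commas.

[0] 19 ≡ 4^2 + 3 (base 4). Lift 5: 28. −1: 27.
[1] 27 ≡ 5^2 + 2 (base 5). Lift 6: 38. −1: 37.
[2] 37 ≡ 6^2 + 1 (base 6). Lift 7: 50. −1: 49.
[3] 49 ≡ 7^2 (base 7). Lift 8: 64. −1: 63.
[4] 63 ≡ 7·8 + 7 (base 8). Lift 9: 70. −1: 69.

19, 27, 37, 49, 63, 69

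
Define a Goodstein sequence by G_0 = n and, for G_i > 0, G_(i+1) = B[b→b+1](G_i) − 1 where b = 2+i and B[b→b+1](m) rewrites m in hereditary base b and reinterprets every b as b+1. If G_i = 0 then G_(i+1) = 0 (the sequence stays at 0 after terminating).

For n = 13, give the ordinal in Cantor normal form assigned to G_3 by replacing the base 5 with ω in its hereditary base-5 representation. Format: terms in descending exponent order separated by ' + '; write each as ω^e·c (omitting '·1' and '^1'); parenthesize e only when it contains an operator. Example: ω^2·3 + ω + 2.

i=0: 13 = 2^(2 + 1) + 2^2 + 1 (b=2); 2→3: 3^(3 + 1) + 3^3 + 1 = 109; 109−1 = 108
i=1: 108 = 3^(3 + 1) + 3^3 (b=3); 3→4: 4^(4 + 1) + 4^4 = 1280; 1280−1 = 1279
i=2: 1279 = 4^(4 + 1) + 3·4^3 + 3·4^2 + 3·4 + 3 (b=4); 4→5: 5^(5 + 1) + 3·5^3 + 3·5^2 + 3·5 + 3 = 16093; 16093−1 = 16092
i=3: 16092 = 5^(5 + 1) + 3·5^3 + 3·5^2 + 3·5 + 2 (b=5); 5→6: 6^(6 + 1) + 3·6^3 + 3·6^2 + 3·6 + 2 = 280712; 280712−1 = 280711

ω^(ω + 1) + ω^3·3 + ω^2·3 + ω·3 + 2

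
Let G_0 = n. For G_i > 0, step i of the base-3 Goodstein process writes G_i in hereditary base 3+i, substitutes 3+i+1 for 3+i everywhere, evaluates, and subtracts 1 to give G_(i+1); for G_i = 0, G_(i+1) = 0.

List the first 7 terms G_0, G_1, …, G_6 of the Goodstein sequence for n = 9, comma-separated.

9, 15, 17, 19, 21, 23, 24

9 —HB3→ 3^2 —bump→ 4^2 = 16 —(−1)→ 15
15 —HB4→ 3·4 + 3 —bump→ 3·5 + 3 = 18 —(−1)→ 17
17 —HB5→ 3·5 + 2 —bump→ 3·6 + 2 = 20 —(−1)→ 19
19 —HB6→ 3·6 + 1 —bump→ 3·7 + 1 = 22 —(−1)→ 21
21 —HB7→ 3·7 —bump→ 3·8 = 24 —(−1)→ 23
23 —HB8→ 2·8 + 7 —bump→ 2·9 + 7 = 25 —(−1)→ 24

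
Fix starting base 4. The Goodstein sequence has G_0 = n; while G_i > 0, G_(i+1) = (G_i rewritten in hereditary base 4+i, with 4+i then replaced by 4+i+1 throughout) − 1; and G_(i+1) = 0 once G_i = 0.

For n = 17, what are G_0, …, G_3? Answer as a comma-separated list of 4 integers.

17, 25, 35, 39

[0] 17 ≡ 4^2 + 1 (base 4). Lift 5: 26. −1: 25.
[1] 25 ≡ 5^2 (base 5). Lift 6: 36. −1: 35.
[2] 35 ≡ 5·6 + 5 (base 6). Lift 7: 40. −1: 39.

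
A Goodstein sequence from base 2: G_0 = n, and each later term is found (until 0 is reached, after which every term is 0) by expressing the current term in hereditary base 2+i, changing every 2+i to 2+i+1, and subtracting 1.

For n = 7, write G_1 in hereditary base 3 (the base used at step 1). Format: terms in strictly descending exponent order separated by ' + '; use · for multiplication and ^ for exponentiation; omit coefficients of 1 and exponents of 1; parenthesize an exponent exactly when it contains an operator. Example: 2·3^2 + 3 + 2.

3^3 + 3

7 —HB2→ 2^2 + 2 + 1 —bump→ 3^3 + 3 + 1 = 31 —(−1)→ 30
30 —HB3→ 3^3 + 3 —bump→ 4^4 + 4 = 260 —(−1)→ 259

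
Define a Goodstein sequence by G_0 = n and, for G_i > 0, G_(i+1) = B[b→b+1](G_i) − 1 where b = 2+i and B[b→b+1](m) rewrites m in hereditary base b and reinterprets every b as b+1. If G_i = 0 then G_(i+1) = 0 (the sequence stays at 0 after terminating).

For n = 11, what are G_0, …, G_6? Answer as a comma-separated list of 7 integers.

11, 84, 1027, 15627, 279937, 5764801, 134217727

i=0: 11 = 2^(2 + 1) + 2 + 1 (b=2); 2→3: 3^(3 + 1) + 3 + 1 = 85; 85−1 = 84
i=1: 84 = 3^(3 + 1) + 3 (b=3); 3→4: 4^(4 + 1) + 4 = 1028; 1028−1 = 1027
i=2: 1027 = 4^(4 + 1) + 3 (b=4); 4→5: 5^(5 + 1) + 3 = 15628; 15628−1 = 15627
i=3: 15627 = 5^(5 + 1) + 2 (b=5); 5→6: 6^(6 + 1) + 2 = 279938; 279938−1 = 279937
i=4: 279937 = 6^(6 + 1) + 1 (b=6); 6→7: 7^(7 + 1) + 1 = 5764802; 5764802−1 = 5764801
i=5: 5764801 = 7^(7 + 1) (b=7); 7→8: 8^(8 + 1) = 134217728; 134217728−1 = 134217727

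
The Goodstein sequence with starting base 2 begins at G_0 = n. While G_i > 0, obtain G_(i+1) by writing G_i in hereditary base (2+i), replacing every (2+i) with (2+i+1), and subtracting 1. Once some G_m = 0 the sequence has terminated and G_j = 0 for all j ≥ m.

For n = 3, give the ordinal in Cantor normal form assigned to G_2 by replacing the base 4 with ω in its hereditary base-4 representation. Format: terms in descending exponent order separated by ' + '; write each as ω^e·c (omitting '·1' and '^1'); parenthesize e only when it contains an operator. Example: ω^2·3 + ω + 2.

(0) 3|_2 = 2 + 1 ↦ 3 + 1|_3 = 4 ⇒ 3
(1) 3|_3 = 3 ↦ 4|_4 = 4 ⇒ 3

3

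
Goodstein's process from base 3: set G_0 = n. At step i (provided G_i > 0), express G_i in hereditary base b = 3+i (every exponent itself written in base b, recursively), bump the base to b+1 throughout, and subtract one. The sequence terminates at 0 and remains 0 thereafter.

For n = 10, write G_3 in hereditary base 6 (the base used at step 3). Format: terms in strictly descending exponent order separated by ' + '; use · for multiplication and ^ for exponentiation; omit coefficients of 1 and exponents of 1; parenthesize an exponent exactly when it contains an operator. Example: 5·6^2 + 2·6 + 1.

(0) 10|_3 = 3^2 + 1 ↦ 4^2 + 1|_4 = 17 ⇒ 16
(1) 16|_4 = 4^2 ↦ 5^2|_5 = 25 ⇒ 24
(2) 24|_5 = 4·5 + 4 ↦ 4·6 + 4|_6 = 28 ⇒ 27
(3) 27|_6 = 4·6 + 3 ↦ 4·7 + 3|_7 = 31 ⇒ 30

4·6 + 3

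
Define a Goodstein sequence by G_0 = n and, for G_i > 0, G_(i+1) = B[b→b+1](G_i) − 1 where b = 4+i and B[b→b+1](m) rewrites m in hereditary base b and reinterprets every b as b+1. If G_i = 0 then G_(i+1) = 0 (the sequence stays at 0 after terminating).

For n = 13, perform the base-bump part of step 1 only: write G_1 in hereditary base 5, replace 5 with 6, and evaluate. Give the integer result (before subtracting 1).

13 —HB4→ 3·4 + 1 —bump→ 3·5 + 1 = 16 —(−1)→ 15
15 —HB5→ 3·5 —bump→ 3·6 = 18 —(−1)→ 17

18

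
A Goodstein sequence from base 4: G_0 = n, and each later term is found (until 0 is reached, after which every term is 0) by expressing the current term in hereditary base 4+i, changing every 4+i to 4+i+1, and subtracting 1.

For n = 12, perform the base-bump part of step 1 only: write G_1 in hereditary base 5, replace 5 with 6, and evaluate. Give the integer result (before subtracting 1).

16

step 0: 12 = 3·4; sub 5 for 4: 3·5; = 15; G_1 = 15−1 = 14
step 1: 14 = 2·5 + 4; sub 6 for 5: 2·6 + 4; = 16; G_2 = 16−1 = 15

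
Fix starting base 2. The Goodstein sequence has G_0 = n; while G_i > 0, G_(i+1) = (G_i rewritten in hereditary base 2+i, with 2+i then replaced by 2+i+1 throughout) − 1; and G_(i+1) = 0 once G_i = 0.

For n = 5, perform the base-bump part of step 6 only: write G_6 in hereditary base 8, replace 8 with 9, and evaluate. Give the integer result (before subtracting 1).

2455

step 0: 5 = 2^2 + 1; sub 3 for 2: 3^3 + 1; = 28; G_1 = 28−1 = 27
step 1: 27 = 3^3; sub 4 for 3: 4^4; = 256; G_2 = 256−1 = 255
step 2: 255 = 3·4^3 + 3·4^2 + 3·4 + 3; sub 5 for 4: 3·5^3 + 3·5^2 + 3·5 + 3; = 468; G_3 = 468−1 = 467
step 3: 467 = 3·5^3 + 3·5^2 + 3·5 + 2; sub 6 for 5: 3·6^3 + 3·6^2 + 3·6 + 2; = 776; G_4 = 776−1 = 775
step 4: 775 = 3·6^3 + 3·6^2 + 3·6 + 1; sub 7 for 6: 3·7^3 + 3·7^2 + 3·7 + 1; = 1198; G_5 = 1198−1 = 1197
step 5: 1197 = 3·7^3 + 3·7^2 + 3·7; sub 8 for 7: 3·8^3 + 3·8^2 + 3·8; = 1752; G_6 = 1752−1 = 1751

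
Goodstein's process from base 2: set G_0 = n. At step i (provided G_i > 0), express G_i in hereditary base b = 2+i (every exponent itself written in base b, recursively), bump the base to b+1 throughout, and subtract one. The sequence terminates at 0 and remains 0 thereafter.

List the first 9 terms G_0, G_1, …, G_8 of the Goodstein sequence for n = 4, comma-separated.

(0) 4|_2 = 2^2 ↦ 3^3|_3 = 27 ⇒ 26
(1) 26|_3 = 2·3^2 + 2·3 + 2 ↦ 2·4^2 + 2·4 + 2|_4 = 42 ⇒ 41
(2) 41|_4 = 2·4^2 + 2·4 + 1 ↦ 2·5^2 + 2·5 + 1|_5 = 61 ⇒ 60
(3) 60|_5 = 2·5^2 + 2·5 ↦ 2·6^2 + 2·6|_6 = 84 ⇒ 83
(4) 83|_6 = 2·6^2 + 6 + 5 ↦ 2·7^2 + 7 + 5|_7 = 110 ⇒ 109
(5) 109|_7 = 2·7^2 + 7 + 4 ↦ 2·8^2 + 8 + 4|_8 = 140 ⇒ 139
(6) 139|_8 = 2·8^2 + 8 + 3 ↦ 2·9^2 + 9 + 3|_9 = 174 ⇒ 173
(7) 173|_9 = 2·9^2 + 9 + 2 ↦ 2·10^2 + 10 + 2|_10 = 212 ⇒ 211

4, 26, 41, 60, 83, 109, 139, 173, 211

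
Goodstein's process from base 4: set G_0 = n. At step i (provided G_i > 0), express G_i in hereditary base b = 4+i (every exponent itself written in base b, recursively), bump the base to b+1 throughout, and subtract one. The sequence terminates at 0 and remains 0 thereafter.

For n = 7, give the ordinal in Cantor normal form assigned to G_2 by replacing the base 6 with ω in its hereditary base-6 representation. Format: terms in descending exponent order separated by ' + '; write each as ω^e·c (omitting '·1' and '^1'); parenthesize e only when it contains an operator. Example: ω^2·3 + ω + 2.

ω + 1

step 0: 7 = 4 + 3; sub 5 for 4: 5 + 3; = 8; G_1 = 8−1 = 7
step 1: 7 = 5 + 2; sub 6 for 5: 6 + 2; = 8; G_2 = 8−1 = 7
step 2: 7 = 6 + 1; sub 7 for 6: 7 + 1; = 8; G_3 = 8−1 = 7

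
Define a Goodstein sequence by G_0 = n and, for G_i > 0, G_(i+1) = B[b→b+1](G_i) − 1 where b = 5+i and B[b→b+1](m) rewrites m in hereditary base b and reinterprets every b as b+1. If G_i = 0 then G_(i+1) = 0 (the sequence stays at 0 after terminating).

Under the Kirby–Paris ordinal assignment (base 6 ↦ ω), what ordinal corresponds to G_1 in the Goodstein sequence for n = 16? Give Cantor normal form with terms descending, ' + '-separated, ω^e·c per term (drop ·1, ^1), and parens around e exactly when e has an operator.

ω·3

G_0=16  [base 5] 3·5 + 1  →[5↦6]→  3·6 + 1 = 19  −1 ⇒ G_1=18
G_1=18  [base 6] 3·6  →[6↦7]→  3·7 = 21  −1 ⇒ G_2=20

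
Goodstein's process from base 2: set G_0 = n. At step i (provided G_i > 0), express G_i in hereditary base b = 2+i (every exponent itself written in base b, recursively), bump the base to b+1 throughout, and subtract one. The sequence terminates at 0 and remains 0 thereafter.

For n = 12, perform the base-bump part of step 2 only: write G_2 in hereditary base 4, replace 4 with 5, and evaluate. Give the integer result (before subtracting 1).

G_0=12  [base 2] 2^(2 + 1) + 2^2  →[2↦3]→  3^(3 + 1) + 3^3 = 108  −1 ⇒ G_1=107
G_1=107  [base 3] 3^(3 + 1) + 2·3^2 + 2·3 + 2  →[3↦4]→  4^(4 + 1) + 2·4^2 + 2·4 + 2 = 1066  −1 ⇒ G_2=1065
G_2=1065  [base 4] 4^(4 + 1) + 2·4^2 + 2·4 + 1  →[4↦5]→  5^(5 + 1) + 2·5^2 + 2·5 + 1 = 15686  −1 ⇒ G_3=15685

15686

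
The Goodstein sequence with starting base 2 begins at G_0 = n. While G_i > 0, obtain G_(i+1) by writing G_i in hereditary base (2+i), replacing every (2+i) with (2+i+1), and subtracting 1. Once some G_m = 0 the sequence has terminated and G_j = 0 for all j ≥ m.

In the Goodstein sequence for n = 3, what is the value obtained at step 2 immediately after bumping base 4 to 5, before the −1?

3 —HB2→ 2 + 1 —bump→ 3 + 1 = 4 —(−1)→ 3
3 —HB3→ 3 —bump→ 4 = 4 —(−1)→ 3

3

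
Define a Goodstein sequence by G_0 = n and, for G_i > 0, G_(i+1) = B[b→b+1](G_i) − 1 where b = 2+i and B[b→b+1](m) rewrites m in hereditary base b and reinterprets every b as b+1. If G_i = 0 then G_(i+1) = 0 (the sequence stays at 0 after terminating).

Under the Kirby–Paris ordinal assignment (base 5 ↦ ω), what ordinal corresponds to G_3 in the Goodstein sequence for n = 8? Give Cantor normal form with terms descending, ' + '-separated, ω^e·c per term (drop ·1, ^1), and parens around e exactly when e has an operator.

ω^ω·2 + ω^2·2 + ω·2

G_0 = 8. HB_2(8) = 2^(2 + 1). Bump = 81. G_1 = 80.
G_1 = 80. HB_3(80) = 2·3^3 + 2·3^2 + 2·3 + 2. Bump = 554. G_2 = 553.
G_2 = 553. HB_4(553) = 2·4^4 + 2·4^2 + 2·4 + 1. Bump = 6311. G_3 = 6310.
G_3 = 6310. HB_5(6310) = 2·5^5 + 2·5^2 + 2·5. Bump = 93396. G_4 = 93395.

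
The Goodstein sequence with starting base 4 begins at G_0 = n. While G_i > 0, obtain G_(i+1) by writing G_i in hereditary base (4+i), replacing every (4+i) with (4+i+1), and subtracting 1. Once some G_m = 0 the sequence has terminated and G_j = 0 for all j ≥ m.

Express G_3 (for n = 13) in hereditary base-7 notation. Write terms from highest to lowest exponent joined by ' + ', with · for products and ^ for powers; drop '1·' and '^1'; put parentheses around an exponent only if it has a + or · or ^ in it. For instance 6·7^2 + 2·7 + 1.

i=0: 13 = 3·4 + 1 (b=4); 4→5: 3·5 + 1 = 16; 16−1 = 15
i=1: 15 = 3·5 (b=5); 5→6: 3·6 = 18; 18−1 = 17
i=2: 17 = 2·6 + 5 (b=6); 6→7: 2·7 + 5 = 19; 19−1 = 18
i=3: 18 = 2·7 + 4 (b=7); 7→8: 2·8 + 4 = 20; 20−1 = 19

2·7 + 4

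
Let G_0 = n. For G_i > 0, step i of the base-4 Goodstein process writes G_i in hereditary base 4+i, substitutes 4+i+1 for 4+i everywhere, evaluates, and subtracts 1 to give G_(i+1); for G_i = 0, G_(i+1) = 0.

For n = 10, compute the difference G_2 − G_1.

10 —HB4→ 2·4 + 2 —bump→ 2·5 + 2 = 12 —(−1)→ 11
11 —HB5→ 2·5 + 1 —bump→ 2·6 + 1 = 13 —(−1)→ 12

1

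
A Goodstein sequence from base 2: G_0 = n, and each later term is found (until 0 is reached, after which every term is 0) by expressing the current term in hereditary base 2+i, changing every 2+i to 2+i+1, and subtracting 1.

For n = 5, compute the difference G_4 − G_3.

308

step 0: 5 = 2^2 + 1; sub 3 for 2: 3^3 + 1; = 28; G_1 = 28−1 = 27
step 1: 27 = 3^3; sub 4 for 3: 4^4; = 256; G_2 = 256−1 = 255
step 2: 255 = 3·4^3 + 3·4^2 + 3·4 + 3; sub 5 for 4: 3·5^3 + 3·5^2 + 3·5 + 3; = 468; G_3 = 468−1 = 467
step 3: 467 = 3·5^3 + 3·5^2 + 3·5 + 2; sub 6 for 5: 3·6^3 + 3·6^2 + 3·6 + 2; = 776; G_4 = 776−1 = 775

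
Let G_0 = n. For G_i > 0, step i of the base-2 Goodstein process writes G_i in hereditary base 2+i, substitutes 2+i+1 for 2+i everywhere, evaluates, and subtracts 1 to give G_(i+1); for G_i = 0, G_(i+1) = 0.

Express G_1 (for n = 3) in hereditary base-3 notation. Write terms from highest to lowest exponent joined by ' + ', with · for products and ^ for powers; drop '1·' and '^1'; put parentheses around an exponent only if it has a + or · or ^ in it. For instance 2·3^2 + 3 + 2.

3

(0) 3|_2 = 2 + 1 ↦ 3 + 1|_3 = 4 ⇒ 3
(1) 3|_3 = 3 ↦ 4|_4 = 4 ⇒ 3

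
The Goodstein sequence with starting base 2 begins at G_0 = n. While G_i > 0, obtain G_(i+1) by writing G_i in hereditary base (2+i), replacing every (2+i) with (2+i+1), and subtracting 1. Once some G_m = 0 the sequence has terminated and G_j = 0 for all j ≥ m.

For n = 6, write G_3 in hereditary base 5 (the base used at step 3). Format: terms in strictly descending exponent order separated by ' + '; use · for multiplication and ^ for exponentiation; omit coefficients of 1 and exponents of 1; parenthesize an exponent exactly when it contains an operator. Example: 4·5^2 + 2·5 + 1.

G_0 = 6. HB_2(6) = 2^2 + 2. Bump = 30. G_1 = 29.
G_1 = 29. HB_3(29) = 3^3 + 2. Bump = 258. G_2 = 257.
G_2 = 257. HB_4(257) = 4^4 + 1. Bump = 3126. G_3 = 3125.
G_3 = 3125. HB_5(3125) = 5^5. Bump = 46656. G_4 = 46655.

5^5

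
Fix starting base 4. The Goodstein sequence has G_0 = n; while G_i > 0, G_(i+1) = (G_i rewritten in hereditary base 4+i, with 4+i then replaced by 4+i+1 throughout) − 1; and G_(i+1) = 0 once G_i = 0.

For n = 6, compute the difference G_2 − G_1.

i=0: 6 = 4 + 2 (b=4); 4→5: 5 + 2 = 7; 7−1 = 6
i=1: 6 = 5 + 1 (b=5); 5→6: 6 + 1 = 7; 7−1 = 6

0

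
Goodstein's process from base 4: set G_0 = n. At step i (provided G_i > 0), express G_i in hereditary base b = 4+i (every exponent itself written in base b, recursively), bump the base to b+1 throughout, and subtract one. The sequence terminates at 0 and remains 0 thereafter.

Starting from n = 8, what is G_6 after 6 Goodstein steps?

G_0 = 8. HB_4(8) = 2·4. Bump = 10. G_1 = 9.
G_1 = 9. HB_5(9) = 5 + 4. Bump = 10. G_2 = 9.
G_2 = 9. HB_6(9) = 6 + 3. Bump = 10. G_3 = 9.
G_3 = 9. HB_7(9) = 7 + 2. Bump = 10. G_4 = 9.
G_4 = 9. HB_8(9) = 8 + 1. Bump = 10. G_5 = 9.
G_5 = 9. HB_9(9) = 9. Bump = 10. G_6 = 9.
G_6 = 9. HB_10(9) = 9. Bump = 9. G_7 = 8.

9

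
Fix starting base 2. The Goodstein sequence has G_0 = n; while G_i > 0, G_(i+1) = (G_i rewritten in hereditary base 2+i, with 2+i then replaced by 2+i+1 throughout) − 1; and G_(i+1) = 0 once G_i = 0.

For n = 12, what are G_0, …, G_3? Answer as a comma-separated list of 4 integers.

12, 107, 1065, 15685

step 0: 12 = 2^(2 + 1) + 2^2; sub 3 for 2: 3^(3 + 1) + 3^3; = 108; G_1 = 108−1 = 107
step 1: 107 = 3^(3 + 1) + 2·3^2 + 2·3 + 2; sub 4 for 3: 4^(4 + 1) + 2·4^2 + 2·4 + 2; = 1066; G_2 = 1066−1 = 1065
step 2: 1065 = 4^(4 + 1) + 2·4^2 + 2·4 + 1; sub 5 for 4: 5^(5 + 1) + 2·5^2 + 2·5 + 1; = 15686; G_3 = 15686−1 = 15685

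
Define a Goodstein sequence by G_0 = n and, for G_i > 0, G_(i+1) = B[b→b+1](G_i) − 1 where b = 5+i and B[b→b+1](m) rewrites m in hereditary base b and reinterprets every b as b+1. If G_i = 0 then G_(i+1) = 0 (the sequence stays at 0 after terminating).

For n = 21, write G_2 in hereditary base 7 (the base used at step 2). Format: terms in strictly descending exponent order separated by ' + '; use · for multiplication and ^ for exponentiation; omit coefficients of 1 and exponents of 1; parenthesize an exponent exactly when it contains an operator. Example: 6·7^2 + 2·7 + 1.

step 0: 21 = 4·5 + 1; sub 6 for 5: 4·6 + 1; = 25; G_1 = 25−1 = 24
step 1: 24 = 4·6; sub 7 for 6: 4·7; = 28; G_2 = 28−1 = 27
step 2: 27 = 3·7 + 6; sub 8 for 7: 3·8 + 6; = 30; G_3 = 30−1 = 29

3·7 + 6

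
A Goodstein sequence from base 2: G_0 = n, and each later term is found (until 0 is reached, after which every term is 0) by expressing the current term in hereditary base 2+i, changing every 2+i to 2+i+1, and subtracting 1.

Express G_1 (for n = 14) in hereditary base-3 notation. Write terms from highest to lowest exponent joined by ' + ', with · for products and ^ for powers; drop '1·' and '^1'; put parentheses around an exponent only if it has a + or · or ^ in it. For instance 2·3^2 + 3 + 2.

step 0: 14 = 2^(2 + 1) + 2^2 + 2; sub 3 for 2: 3^(3 + 1) + 3^3 + 3; = 111; G_1 = 111−1 = 110
step 1: 110 = 3^(3 + 1) + 3^3 + 2; sub 4 for 3: 4^(4 + 1) + 4^4 + 2; = 1282; G_2 = 1282−1 = 1281

3^(3 + 1) + 3^3 + 2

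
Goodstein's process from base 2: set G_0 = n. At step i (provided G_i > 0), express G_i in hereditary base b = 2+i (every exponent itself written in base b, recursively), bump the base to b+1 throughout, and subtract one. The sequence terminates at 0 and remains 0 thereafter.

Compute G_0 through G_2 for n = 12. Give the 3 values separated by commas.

G_0 = 12. HB_2(12) = 2^(2 + 1) + 2^2. Bump = 108. G_1 = 107.
G_1 = 107. HB_3(107) = 3^(3 + 1) + 2·3^2 + 2·3 + 2. Bump = 1066. G_2 = 1065.

12, 107, 1065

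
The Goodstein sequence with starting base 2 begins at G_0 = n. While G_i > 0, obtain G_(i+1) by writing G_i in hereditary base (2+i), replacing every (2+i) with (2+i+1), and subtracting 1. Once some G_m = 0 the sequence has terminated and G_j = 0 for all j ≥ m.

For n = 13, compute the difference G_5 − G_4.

5485287

[0] 13 ≡ 2^(2 + 1) + 2^2 + 1 (base 2). Lift 3: 109. −1: 108.
[1] 108 ≡ 3^(3 + 1) + 3^3 (base 3). Lift 4: 1280. −1: 1279.
[2] 1279 ≡ 4^(4 + 1) + 3·4^3 + 3·4^2 + 3·4 + 3 (base 4). Lift 5: 16093. −1: 16092.
[3] 16092 ≡ 5^(5 + 1) + 3·5^3 + 3·5^2 + 3·5 + 2 (base 5). Lift 6: 280712. −1: 280711.
[4] 280711 ≡ 6^(6 + 1) + 3·6^3 + 3·6^2 + 3·6 + 1 (base 6). Lift 7: 5765999. −1: 5765998.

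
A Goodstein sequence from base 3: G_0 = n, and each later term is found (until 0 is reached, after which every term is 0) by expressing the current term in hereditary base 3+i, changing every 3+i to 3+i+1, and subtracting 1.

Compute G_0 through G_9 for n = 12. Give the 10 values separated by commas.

12, 19, 27, 37, 49, 63, 69, 75, 81, 87

G_0=12  [base 3] 3^2 + 3  →[3↦4]→  4^2 + 4 = 20  −1 ⇒ G_1=19
G_1=19  [base 4] 4^2 + 3  →[4↦5]→  5^2 + 3 = 28  −1 ⇒ G_2=27
G_2=27  [base 5] 5^2 + 2  →[5↦6]→  6^2 + 2 = 38  −1 ⇒ G_3=37
G_3=37  [base 6] 6^2 + 1  →[6↦7]→  7^2 + 1 = 50  −1 ⇒ G_4=49
G_4=49  [base 7] 7^2  →[7↦8]→  8^2 = 64  −1 ⇒ G_5=63
G_5=63  [base 8] 7·8 + 7  →[8↦9]→  7·9 + 7 = 70  −1 ⇒ G_6=69
G_6=69  [base 9] 7·9 + 6  →[9↦10]→  7·10 + 6 = 76  −1 ⇒ G_7=75
G_7=75  [base 10] 7·10 + 5  →[10↦11]→  7·11 + 5 = 82  −1 ⇒ G_8=81
G_8=81  [base 11] 7·11 + 4  →[11↦12]→  7·12 + 4 = 88  −1 ⇒ G_9=87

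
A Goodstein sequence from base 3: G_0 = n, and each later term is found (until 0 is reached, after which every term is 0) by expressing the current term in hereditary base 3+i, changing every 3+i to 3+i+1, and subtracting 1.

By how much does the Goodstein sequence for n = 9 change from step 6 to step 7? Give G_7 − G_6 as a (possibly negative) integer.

1

i=0: 9 = 3^2 (b=3); 3→4: 4^2 = 16; 16−1 = 15
i=1: 15 = 3·4 + 3 (b=4); 4→5: 3·5 + 3 = 18; 18−1 = 17
i=2: 17 = 3·5 + 2 (b=5); 5→6: 3·6 + 2 = 20; 20−1 = 19
i=3: 19 = 3·6 + 1 (b=6); 6→7: 3·7 + 1 = 22; 22−1 = 21
i=4: 21 = 3·7 (b=7); 7→8: 3·8 = 24; 24−1 = 23
i=5: 23 = 2·8 + 7 (b=8); 8→9: 2·9 + 7 = 25; 25−1 = 24
i=6: 24 = 2·9 + 6 (b=9); 9→10: 2·10 + 6 = 26; 26−1 = 25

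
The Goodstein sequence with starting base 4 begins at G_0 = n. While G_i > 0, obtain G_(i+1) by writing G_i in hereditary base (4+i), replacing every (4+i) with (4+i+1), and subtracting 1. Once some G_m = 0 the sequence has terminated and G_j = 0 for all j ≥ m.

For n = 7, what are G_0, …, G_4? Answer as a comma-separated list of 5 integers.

7, 7, 7, 7, 7

G_0=7  [base 4] 4 + 3  →[4↦5]→  5 + 3 = 8  −1 ⇒ G_1=7
G_1=7  [base 5] 5 + 2  →[5↦6]→  6 + 2 = 8  −1 ⇒ G_2=7
G_2=7  [base 6] 6 + 1  →[6↦7]→  7 + 1 = 8  −1 ⇒ G_3=7
G_3=7  [base 7] 7  →[7↦8]→  8 = 8  −1 ⇒ G_4=7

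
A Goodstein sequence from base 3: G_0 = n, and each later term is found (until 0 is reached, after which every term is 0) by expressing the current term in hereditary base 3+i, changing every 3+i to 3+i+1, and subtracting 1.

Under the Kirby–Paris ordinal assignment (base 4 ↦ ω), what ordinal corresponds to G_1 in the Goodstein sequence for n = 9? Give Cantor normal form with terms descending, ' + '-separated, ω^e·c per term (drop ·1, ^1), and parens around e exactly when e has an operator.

ω·3 + 3

G_0 = 9. HB_3(9) = 3^2. Bump = 16. G_1 = 15.
G_1 = 15. HB_4(15) = 3·4 + 3. Bump = 18. G_2 = 17.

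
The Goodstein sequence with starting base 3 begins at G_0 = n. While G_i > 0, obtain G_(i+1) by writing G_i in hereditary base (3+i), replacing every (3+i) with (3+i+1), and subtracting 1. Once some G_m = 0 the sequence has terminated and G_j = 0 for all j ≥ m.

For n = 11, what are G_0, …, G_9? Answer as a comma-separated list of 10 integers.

(0) 11|_3 = 3^2 + 2 ↦ 4^2 + 2|_4 = 18 ⇒ 17
(1) 17|_4 = 4^2 + 1 ↦ 5^2 + 1|_5 = 26 ⇒ 25
(2) 25|_5 = 5^2 ↦ 6^2|_6 = 36 ⇒ 35
(3) 35|_6 = 5·6 + 5 ↦ 5·7 + 5|_7 = 40 ⇒ 39
(4) 39|_7 = 5·7 + 4 ↦ 5·8 + 4|_8 = 44 ⇒ 43
(5) 43|_8 = 5·8 + 3 ↦ 5·9 + 3|_9 = 48 ⇒ 47
(6) 47|_9 = 5·9 + 2 ↦ 5·10 + 2|_10 = 52 ⇒ 51
(7) 51|_10 = 5·10 + 1 ↦ 5·11 + 1|_11 = 56 ⇒ 55
(8) 55|_11 = 5·11 ↦ 5·12|_12 = 60 ⇒ 59

11, 17, 25, 35, 39, 43, 47, 51, 55, 59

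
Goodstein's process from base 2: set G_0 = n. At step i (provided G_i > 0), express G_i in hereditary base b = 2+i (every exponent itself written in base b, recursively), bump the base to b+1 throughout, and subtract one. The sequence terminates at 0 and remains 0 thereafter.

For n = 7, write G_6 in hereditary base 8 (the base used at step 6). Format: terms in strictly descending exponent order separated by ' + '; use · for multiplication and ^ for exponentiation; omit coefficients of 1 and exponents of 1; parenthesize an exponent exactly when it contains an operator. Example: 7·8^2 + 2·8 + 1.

(0) 7|_2 = 2^2 + 2 + 1 ↦ 3^3 + 3 + 1|_3 = 31 ⇒ 30
(1) 30|_3 = 3^3 + 3 ↦ 4^4 + 4|_4 = 260 ⇒ 259
(2) 259|_4 = 4^4 + 3 ↦ 5^5 + 3|_5 = 3128 ⇒ 3127
(3) 3127|_5 = 5^5 + 2 ↦ 6^6 + 2|_6 = 46658 ⇒ 46657
(4) 46657|_6 = 6^6 + 1 ↦ 7^7 + 1|_7 = 823544 ⇒ 823543
(5) 823543|_7 = 7^7 ↦ 8^8|_8 = 16777216 ⇒ 16777215
(6) 16777215|_8 = 7·8^7 + 7·8^6 + 7·8^5 + 7·8^4 + 7·8^3 + 7·8^2 + 7·8 + 7 ↦ 7·9^7 + 7·9^6 + 7·9^5 + 7·9^4 + 7·9^3 + 7·9^2 + 7·9 + 7|_9 = 37665880 ⇒ 37665879

7·8^7 + 7·8^6 + 7·8^5 + 7·8^4 + 7·8^3 + 7·8^2 + 7·8 + 7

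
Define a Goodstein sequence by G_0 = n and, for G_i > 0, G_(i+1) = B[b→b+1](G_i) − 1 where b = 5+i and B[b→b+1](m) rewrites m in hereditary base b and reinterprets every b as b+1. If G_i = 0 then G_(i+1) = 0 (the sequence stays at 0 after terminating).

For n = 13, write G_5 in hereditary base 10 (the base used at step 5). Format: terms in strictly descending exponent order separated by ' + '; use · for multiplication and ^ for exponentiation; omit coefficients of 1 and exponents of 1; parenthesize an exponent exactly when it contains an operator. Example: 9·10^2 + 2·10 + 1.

G_0 = 13. HB_5(13) = 2·5 + 3. Bump = 15. G_1 = 14.
G_1 = 14. HB_6(14) = 2·6 + 2. Bump = 16. G_2 = 15.
G_2 = 15. HB_7(15) = 2·7 + 1. Bump = 17. G_3 = 16.
G_3 = 16. HB_8(16) = 2·8. Bump = 18. G_4 = 17.
G_4 = 17. HB_9(17) = 9 + 8. Bump = 18. G_5 = 17.
G_5 = 17. HB_10(17) = 10 + 7. Bump = 18. G_6 = 17.

10 + 7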